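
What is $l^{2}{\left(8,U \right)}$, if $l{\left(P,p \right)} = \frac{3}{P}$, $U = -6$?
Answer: $\frac{9}{64} \approx 0.14063$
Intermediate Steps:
$l^{2}{\left(8,U \right)} = \left(\frac{3}{8}\right)^{2} = \frac{9}{64}$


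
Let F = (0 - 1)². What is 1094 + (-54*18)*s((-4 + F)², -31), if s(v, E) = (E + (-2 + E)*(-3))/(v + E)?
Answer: 45082/11 ≈ 4098.4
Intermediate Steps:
F = 1 (F = (-1)² = 1)
s(v, E) = (6 - 2*E)/(E + v) (s(v, E) = (E + (6 - 3*E))/(E + v) = (6 - 2*E)/(E + v))
1094 + (-54*18)*s((-4 + F)², -31) = 1094 + (-54*18)*(2*(3 - 1*(-31))/(-31 + (-4 + 1)²)) = 1094 - 1944*(3 + 31)/(-31 + (-3)²) = 1094 - 1944*34/(-31 + 9) = 1094 - 1944*34/(-22) = 1094 - 1944*(-1)*34/22 = 1094 - 972*(-34/11) = 1094 + 33048/11 = 45082/11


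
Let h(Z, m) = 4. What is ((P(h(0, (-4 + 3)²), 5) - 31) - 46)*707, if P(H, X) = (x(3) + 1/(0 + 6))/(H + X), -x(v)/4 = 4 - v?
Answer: -2955967/54 ≈ -54740.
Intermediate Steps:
x(v) = -16 + 4*v (x(v) = -4*(4 - v) = -16 + 4*v)
P(H, X) = -23/(6*(H + X)) (P(H, X) = ((-16 + 4*3) + 1/(0 + 6))/(H + X) = ((-16 + 12) + 1/6)/(H + X) = (-4 + ⅙)/(H + X) = -23/(6*(H + X)))
((P(h(0, (-4 + 3)²), 5) - 31) - 46)*707 = ((-23/(6*4 + 6*5) - 31) - 46)*707 = ((-23/(24 + 30) - 31) - 46)*707 = ((-23/54 - 31) - 46)*707 = (-1697/54 - 46)*707 = -4181/54*707 = -2955967/54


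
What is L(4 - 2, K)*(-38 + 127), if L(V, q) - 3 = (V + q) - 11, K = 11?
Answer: 445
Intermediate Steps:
L(V, q) = -8 + V + q (L(V, q) = 3 + ((V + q) - 11) = 3 + (-11 + V + q) = -8 + V + q)
L(4 - 2, K)*(-38 + 127) = (-8 + (4 - 2) + 11)*(-38 + 127) = (-8 + 2 + 11)*89 = 5*89 = 445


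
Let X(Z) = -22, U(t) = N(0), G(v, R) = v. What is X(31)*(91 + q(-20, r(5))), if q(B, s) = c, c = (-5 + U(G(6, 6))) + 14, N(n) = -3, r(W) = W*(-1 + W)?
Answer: -2134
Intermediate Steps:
U(t) = -3
c = 6 (c = (-5 - 3) + 14 = -8 + 14 = 6)
q(B, s) = 6
X(31)*(91 + q(-20, r(5))) = -22*(91 + 6) = -22*97 = -2134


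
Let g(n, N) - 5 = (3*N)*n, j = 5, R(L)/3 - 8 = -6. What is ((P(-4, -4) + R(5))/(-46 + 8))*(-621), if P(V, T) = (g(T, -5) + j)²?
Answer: 1523313/19 ≈ 80174.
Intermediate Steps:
R(L) = 6 (R(L) = 24 + 3*(-6) = 24 - 18 = 6)
g(n, N) = 5 + 3*N*n (g(n, N) = 5 + (3*N)*n = 5 + 3*N*n)
P(V, T) = (10 - 15*T)² (P(V, T) = ((5 + 3*(-5)*T) + 5)² = ((5 - 15*T) + 5)² = (10 - 15*T)²)
((P(-4, -4) + R(5))/(-46 + 8))*(-621) = ((25*(-2 + 3*(-4))² + 6)/(-46 + 8))*(-621) = ((25*(-2 - 12)² + 6)/(-38))*(-621) = ((25*(-14)² + 6)*(-1/38))*(-621) = ((25*196 + 6)*(-1/38))*(-621) = ((4900 + 6)*(-1/38))*(-621) = (4906*(-1/38))*(-621) = -2453/19*(-621) = 1523313/19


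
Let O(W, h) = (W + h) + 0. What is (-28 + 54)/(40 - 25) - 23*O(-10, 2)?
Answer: 2786/15 ≈ 185.73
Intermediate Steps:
O(W, h) = W + h
(-28 + 54)/(40 - 25) - 23*O(-10, 2) = (-28 + 54)/(40 - 25) - 23*(-10 + 2) = 26/15 - 23*(-8) = 26*(1/15) + 184 = 26/15 + 184 = 2786/15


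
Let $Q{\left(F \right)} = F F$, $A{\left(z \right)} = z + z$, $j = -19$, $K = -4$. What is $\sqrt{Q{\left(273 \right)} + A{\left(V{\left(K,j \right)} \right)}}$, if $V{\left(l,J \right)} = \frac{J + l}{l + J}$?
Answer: $\sqrt{74531} \approx 273.0$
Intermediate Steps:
$V{\left(l,J \right)} = 1$ ($V{\left(l,J \right)} = \frac{J + l}{J + l} = 1$)
$A{\left(z \right)} = 2 z$
$Q{\left(F \right)} = F^{2}$
$\sqrt{Q{\left(273 \right)} + A{\left(V{\left(K,j \right)} \right)}} = \sqrt{273^{2} + 2 \cdot 1} = \sqrt{74529 + 2} = \sqrt{74531}$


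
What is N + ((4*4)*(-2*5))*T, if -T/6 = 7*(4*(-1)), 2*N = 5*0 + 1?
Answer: -53759/2 ≈ -26880.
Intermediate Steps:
N = ½ (N = (5*0 + 1)/2 = (0 + 1)/2 = (½)*1 = ½ ≈ 0.50000)
T = 168 (T = -42*4*(-1) = -42*(-4) = -6*(-28) = 168)
N + ((4*4)*(-2*5))*T = ½ + ((4*4)*(-2*5))*168 = ½ + (16*(-10))*168 = ½ - 160*168 = ½ - 26880 = -53759/2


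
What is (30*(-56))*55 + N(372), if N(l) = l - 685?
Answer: -92713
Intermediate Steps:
N(l) = -685 + l
(30*(-56))*55 + N(372) = (30*(-56))*55 + (-685 + 372) = -1680*55 - 313 = -92400 - 313 = -92713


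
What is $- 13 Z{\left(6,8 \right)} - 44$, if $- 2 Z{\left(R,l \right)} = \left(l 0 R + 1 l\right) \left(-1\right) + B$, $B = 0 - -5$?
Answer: $- \frac{127}{2} \approx -63.5$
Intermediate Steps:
$B = 5$ ($B = 0 + 5 = 5$)
$Z{\left(R,l \right)} = - \frac{5}{2} + \frac{l}{2}$ ($Z{\left(R,l \right)} = - \frac{\left(l 0 R + 1 l\right) \left(-1\right) + 5}{2} = - \frac{\left(0 R + l\right) \left(-1\right) + 5}{2} = - \frac{\left(0 + l\right) \left(-1\right) + 5}{2} = - \frac{l \left(-1\right) + 5}{2} = - \frac{- l + 5}{2} = - \frac{5 - l}{2} = - \frac{5}{2} + \frac{l}{2}$)
$- 13 Z{\left(6,8 \right)} - 44 = - 13 \left(- \frac{5}{2} + \frac{1}{2} \cdot 8\right) - 44 = - 13 \left(- \frac{5}{2} + 4\right) - 44 = \left(-13\right) \frac{3}{2} - 44 = - \frac{39}{2} - 44 = - \frac{127}{2}$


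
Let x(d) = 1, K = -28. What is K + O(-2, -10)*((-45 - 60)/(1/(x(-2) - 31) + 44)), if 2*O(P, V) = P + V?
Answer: -18032/1319 ≈ -13.671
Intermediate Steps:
O(P, V) = P/2 + V/2 (O(P, V) = (P + V)/2 = P/2 + V/2)
K + O(-2, -10)*((-45 - 60)/(1/(x(-2) - 31) + 44)) = -28 + ((½)*(-2) + (½)*(-10))*((-45 - 60)/(1/(1 - 31) + 44)) = -28 + (-1 - 5)*(-105/(1/(-30) + 44)) = -28 - (-630)/(-1/30 + 44) = -28 - (-630)/1319/30 = -28 - (-630)*30/1319 = -28 - 6*(-3150/1319) = -28 + 18900/1319 = -18032/1319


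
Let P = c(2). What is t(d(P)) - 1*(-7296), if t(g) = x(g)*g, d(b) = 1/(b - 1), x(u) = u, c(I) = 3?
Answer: 29185/4 ≈ 7296.3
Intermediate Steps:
P = 3
d(b) = 1/(-1 + b)
t(g) = g**2 (t(g) = g*g = g**2)
t(d(P)) - 1*(-7296) = (1/(-1 + 3))**2 - 1*(-7296) = (1/2)**2 + 7296 = 1/4 + 7296 = 29185/4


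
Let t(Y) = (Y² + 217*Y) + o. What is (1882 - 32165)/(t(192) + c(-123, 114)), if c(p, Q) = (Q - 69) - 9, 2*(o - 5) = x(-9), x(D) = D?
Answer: -60566/157129 ≈ -0.38545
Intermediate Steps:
o = ½ (o = 5 + (½)*(-9) = 5 - 9/2 = ½ ≈ 0.50000)
t(Y) = ½ + Y² + 217*Y (t(Y) = (Y² + 217*Y) + ½ = ½ + Y² + 217*Y)
c(p, Q) = -78 + Q (c(p, Q) = (-69 + Q) - 9 = -78 + Q)
(1882 - 32165)/(t(192) + c(-123, 114)) = (1882 - 32165)/((½ + 192² + 217*192) + (-78 + 114)) = -30283/((½ + 36864 + 41664) + 36) = -30283/(157057/2 + 36) = -30283/157129/2 = -30283*2/157129 = -60566/157129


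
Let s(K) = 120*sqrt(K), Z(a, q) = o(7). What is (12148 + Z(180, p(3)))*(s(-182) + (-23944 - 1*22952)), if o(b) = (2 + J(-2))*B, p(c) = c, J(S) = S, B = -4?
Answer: -569692608 + 1457760*I*sqrt(182) ≈ -5.6969e+8 + 1.9666e+7*I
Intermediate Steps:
o(b) = 0 (o(b) = (2 - 2)*(-4) = 0*(-4) = 0)
Z(a, q) = 0
(12148 + Z(180, p(3)))*(s(-182) + (-23944 - 1*22952)) = (12148 + 0)*(120*sqrt(-182) + (-23944 - 1*22952)) = 12148*(120*(I*sqrt(182)) + (-23944 - 22952)) = 12148*(120*I*sqrt(182) - 46896) = 12148*(-46896 + 120*I*sqrt(182)) = -569692608 + 1457760*I*sqrt(182)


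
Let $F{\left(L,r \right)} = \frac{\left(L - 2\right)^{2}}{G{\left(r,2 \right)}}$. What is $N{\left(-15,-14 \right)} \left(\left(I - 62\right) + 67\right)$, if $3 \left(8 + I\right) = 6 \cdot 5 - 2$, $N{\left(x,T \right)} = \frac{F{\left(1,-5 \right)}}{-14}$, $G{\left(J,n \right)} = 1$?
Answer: $- \frac{19}{42} \approx -0.45238$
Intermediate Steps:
$F{\left(L,r \right)} = \left(-2 + L\right)^{2}$ ($F{\left(L,r \right)} = \frac{\left(L - 2\right)^{2}}{1} = \left(-2 + L\right)^{2} \cdot 1 = \left(-2 + L\right)^{2}$)
$N{\left(x,T \right)} = - \frac{1}{14}$ ($N{\left(x,T \right)} = \frac{\left(-2 + 1\right)^{2}}{-14} = \left(-1\right)^{2} \left(- \frac{1}{14}\right) = 1 \left(- \frac{1}{14}\right) = - \frac{1}{14}$)
$I = \frac{4}{3}$ ($I = -8 + \frac{6 \cdot 5 - 2}{3} = -8 + \frac{30 - 2}{3} = -8 + \frac{1}{3} \cdot 28 = -8 + \frac{28}{3} = \frac{4}{3} \approx 1.3333$)
$N{\left(-15,-14 \right)} \left(\left(I - 62\right) + 67\right) = - \frac{\left(\frac{4}{3} - 62\right) + 67}{14} = - \frac{- \frac{182}{3} + 67}{14} = \left(- \frac{1}{14}\right) \frac{19}{3} = - \frac{19}{42}$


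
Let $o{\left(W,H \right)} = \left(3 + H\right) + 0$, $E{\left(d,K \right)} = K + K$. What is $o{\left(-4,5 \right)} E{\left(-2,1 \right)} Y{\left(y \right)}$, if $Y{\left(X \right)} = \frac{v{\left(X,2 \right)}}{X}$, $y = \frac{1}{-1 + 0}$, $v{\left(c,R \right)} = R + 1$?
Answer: $-48$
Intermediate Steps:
$v{\left(c,R \right)} = 1 + R$
$E{\left(d,K \right)} = 2 K$
$o{\left(W,H \right)} = 3 + H$
$y = -1$ ($y = \frac{1}{-1} = -1$)
$Y{\left(X \right)} = \frac{3}{X}$ ($Y{\left(X \right)} = \frac{1 + 2}{X} = \frac{3}{X}$)
$o{\left(-4,5 \right)} E{\left(-2,1 \right)} Y{\left(y \right)} = \left(3 + 5\right) 2 \cdot 1 \frac{3}{-1} = 8 \cdot 2 \cdot 3 \left(-1\right) = 16 \left(-3\right) = -48$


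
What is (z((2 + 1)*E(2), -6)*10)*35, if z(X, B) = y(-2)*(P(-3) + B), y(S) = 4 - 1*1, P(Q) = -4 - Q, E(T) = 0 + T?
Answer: -7350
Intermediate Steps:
E(T) = T
y(S) = 3 (y(S) = 4 - 1 = 3)
z(X, B) = -3 + 3*B (z(X, B) = 3*((-4 - 1*(-3)) + B) = 3*((-4 + 3) + B) = 3*(-1 + B) = -3 + 3*B)
(z((2 + 1)*E(2), -6)*10)*35 = ((-3 + 3*(-6))*10)*35 = ((-3 - 18)*10)*35 = -21*10*35 = -210*35 = -7350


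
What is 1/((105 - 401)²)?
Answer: 1/87616 ≈ 1.1413e-5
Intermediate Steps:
1/((105 - 401)²) = 1/((-296)²) = 1/87616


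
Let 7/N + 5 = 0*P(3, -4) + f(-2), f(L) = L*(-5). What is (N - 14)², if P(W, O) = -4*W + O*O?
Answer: 3969/25 ≈ 158.76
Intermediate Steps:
f(L) = -5*L
P(W, O) = O² - 4*W (P(W, O) = -4*W + O² = O² - 4*W)
N = 7/5 (N = 7/(-5 + (0*((-4)² - 4*3) - 5*(-2))) = 7/(-5 + (0*(16 - 12) + 10)) = 7/(-5 + (0*4 + 10)) = 7/(-5 + (0 + 10)) = 7/(-5 + 10) = 7/5 ≈ 1.4000)
(N - 14)² = (7/5 - 14)² = (-63/5)² = 3969/25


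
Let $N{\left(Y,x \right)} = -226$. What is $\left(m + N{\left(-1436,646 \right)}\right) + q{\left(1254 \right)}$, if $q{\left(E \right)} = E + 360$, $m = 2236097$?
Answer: $2237485$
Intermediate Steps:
$q{\left(E \right)} = 360 + E$
$\left(m + N{\left(-1436,646 \right)}\right) + q{\left(1254 \right)} = \left(2236097 - 226\right) + \left(360 + 1254\right) = 2235871 + 1614 = 2237485$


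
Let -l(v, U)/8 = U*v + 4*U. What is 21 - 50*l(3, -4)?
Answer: -11179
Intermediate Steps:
l(v, U) = -32*U - 8*U*v (l(v, U) = -8*(U*v + 4*U) = -8*(4*U + U*v) = -32*U - 8*U*v)
21 - 50*l(3, -4) = 21 - (-400)*(-4)*(4 + 3) = 21 - (-400)*(-4)*7 = 21 - 50*224 = 21 - 11200 = -11179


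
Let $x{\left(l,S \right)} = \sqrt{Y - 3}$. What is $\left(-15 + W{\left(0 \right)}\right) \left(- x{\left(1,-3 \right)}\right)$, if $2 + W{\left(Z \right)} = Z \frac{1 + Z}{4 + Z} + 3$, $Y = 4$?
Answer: $14$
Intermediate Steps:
$W{\left(Z \right)} = 1 + \frac{Z \left(1 + Z\right)}{4 + Z}$ ($W{\left(Z \right)} = -2 + \left(Z \frac{1 + Z}{4 + Z} + 3\right) = -2 + \left(\frac{Z \left(1 + Z\right)}{4 + Z} + 3\right) = -2 + \left(3 + \frac{Z \left(1 + Z\right)}{4 + Z}\right) = 1 + \frac{Z \left(1 + Z\right)}{4 + Z}$)
$x{\left(l,S \right)} = 1$ ($x{\left(l,S \right)} = \sqrt{4 - 3} = \sqrt{1} = 1$)
$\left(-15 + W{\left(0 \right)}\right) \left(- x{\left(1,-3 \right)}\right) = \left(-15 + \frac{4 + 0^{2} + 2 \cdot 0}{4 + 0}\right) \left(\left(-1\right) 1\right) = \left(-15 + \frac{4 + 0 + 0}{4}\right) \left(-1\right) = \left(-15 + \frac{1}{4} \cdot 4\right) \left(-1\right) = \left(-15 + 1\right) \left(-1\right) = \left(-14\right) \left(-1\right) = 14$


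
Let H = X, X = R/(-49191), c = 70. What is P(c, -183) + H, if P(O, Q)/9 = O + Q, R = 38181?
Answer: -16688476/16397 ≈ -1017.8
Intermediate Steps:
P(O, Q) = 9*O + 9*Q (P(O, Q) = 9*(O + Q) = 9*O + 9*Q)
X = -12727/16397 (X = 38181/(-49191) = 38181*(-1/49191) = -12727/16397 ≈ -0.77618)
H = -12727/16397 ≈ -0.77618
P(c, -183) + H = (9*70 + 9*(-183)) - 12727/16397 = (630 - 1647) - 12727/16397 = -1017 - 12727/16397 = -16688476/16397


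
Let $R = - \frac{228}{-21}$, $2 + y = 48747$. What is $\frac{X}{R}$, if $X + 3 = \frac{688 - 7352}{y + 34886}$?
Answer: $- \frac{1802899}{6355956} \approx -0.28366$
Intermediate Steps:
$y = 48745$ ($y = -2 + 48747 = 48745$)
$R = \frac{76}{7}$ ($R = \left(-228\right) \left(- \frac{1}{21}\right) = \frac{76}{7} \approx 10.857$)
$X = - \frac{257557}{83631}$ ($X = -3 + \frac{688 - 7352}{48745 + 34886} = -3 - \frac{6664}{83631} = - \frac{257557}{83631} \approx -3.0797$)
$\frac{X}{R} = - \frac{257557}{83631 \cdot \frac{76}{7}} = \left(- \frac{257557}{83631}\right) \frac{7}{76} = - \frac{1802899}{6355956}$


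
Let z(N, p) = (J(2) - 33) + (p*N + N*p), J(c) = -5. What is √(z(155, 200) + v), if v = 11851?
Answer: √73813 ≈ 271.69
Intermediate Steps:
z(N, p) = -38 + 2*N*p (z(N, p) = (-5 - 33) + (p*N + N*p) = -38 + (N*p + N*p) = -38 + 2*N*p)
√(z(155, 200) + v) = √((-38 + 2*155*200) + 11851) = √((-38 + 62000) + 11851) = √(61962 + 11851) = √73813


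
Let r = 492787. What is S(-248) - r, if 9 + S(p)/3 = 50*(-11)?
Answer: -494464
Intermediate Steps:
S(p) = -1677 (S(p) = -27 + 3*(50*(-11)) = -27 + 3*(-550) = -27 - 1650 = -1677)
S(-248) - r = -1677 - 1*492787 = -1677 - 492787 = -494464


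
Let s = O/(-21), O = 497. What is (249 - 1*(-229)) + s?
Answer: 1363/3 ≈ 454.33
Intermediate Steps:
s = -71/3 (s = 497/(-21) = 497*(-1/21) = -71/3 ≈ -23.667)
(249 - 1*(-229)) + s = (249 - 1*(-229)) - 71/3 = (249 + 229) - 71/3 = 478 - 71/3 = 1363/3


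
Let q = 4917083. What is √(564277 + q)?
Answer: 12*√38065 ≈ 2341.2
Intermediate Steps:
√(564277 + q) = √(564277 + 4917083) = √5481360 = 12*√38065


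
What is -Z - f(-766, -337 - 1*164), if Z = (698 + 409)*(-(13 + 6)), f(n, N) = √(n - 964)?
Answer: 21033 - I*√1730 ≈ 21033.0 - 41.593*I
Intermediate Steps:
f(n, N) = √(-964 + n)
Z = -21033 (Z = 1107*(-1*19) = 1107*(-19) = -21033)
-Z - f(-766, -337 - 1*164) = -1*(-21033) - √(-964 - 766) = 21033 - √(-1730) = 21033 - I*√1730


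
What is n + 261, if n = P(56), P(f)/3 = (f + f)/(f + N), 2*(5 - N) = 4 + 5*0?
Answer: 15735/59 ≈ 266.69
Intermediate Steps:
N = 3 (N = 5 - (4 + 5*0)/2 = 5 - (4 + 0)/2 = 5 - ½*4 = 5 - 2 = 3)
P(f) = 6*f/(3 + f) (P(f) = 3*((f + f)/(f + 3)) = 3*((2*f)/(3 + f)) = 3*(2*f/(3 + f)) = 6*f/(3 + f))
n = 336/59 (n = 6*56/(3 + 56) = 6*56/59 = 6*56*(1/59) = 336/59 ≈ 5.6949)
n + 261 = 336/59 + 261 = 15735/59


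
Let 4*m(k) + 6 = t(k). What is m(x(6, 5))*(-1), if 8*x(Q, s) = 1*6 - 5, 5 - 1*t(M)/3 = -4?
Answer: -21/4 ≈ -5.2500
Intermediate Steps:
t(M) = 27 (t(M) = 15 - 3*(-4) = 15 + 12 = 27)
x(Q, s) = ⅛ (x(Q, s) = (1*6 - 5)/8 = (6 - 5)/8 = (⅛)*1 = ⅛)
m(k) = 21/4 (m(k) = -3/2 + (¼)*27 = -3/2 + 27/4 = 21/4)
m(x(6, 5))*(-1) = (21/4)*(-1) = -21/4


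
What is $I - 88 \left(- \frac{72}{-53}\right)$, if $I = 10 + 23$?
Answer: $- \frac{4587}{53} \approx -86.547$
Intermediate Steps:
$I = 33$
$I - 88 \left(- \frac{72}{-53}\right) = 33 - 88 \left(- \frac{72}{-53}\right) = 33 - 88 \left(\left(-72\right) \left(- \frac{1}{53}\right)\right) = 33 - \frac{6336}{53} = - \frac{4587}{53}$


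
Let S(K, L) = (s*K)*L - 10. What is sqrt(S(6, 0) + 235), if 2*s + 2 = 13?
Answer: 15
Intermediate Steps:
s = 11/2 (s = -1 + (1/2)*13 = -1 + 13/2 = 11/2 ≈ 5.5000)
S(K, L) = -10 + 11*K*L/2 (S(K, L) = (11*K/2)*L - 10 = 11*K*L/2 - 10 = -10 + 11*K*L/2)
sqrt(S(6, 0) + 235) = sqrt((-10 + (11/2)*6*0) + 235) = sqrt((-10 + 0) + 235) = sqrt(-10 + 235) = sqrt(225) = 15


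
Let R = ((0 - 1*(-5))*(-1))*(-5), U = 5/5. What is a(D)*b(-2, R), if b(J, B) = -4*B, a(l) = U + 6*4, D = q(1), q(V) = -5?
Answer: -2500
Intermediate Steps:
D = -5
U = 1 (U = 5*(1/5) = 1)
R = 25 (R = ((0 + 5)*(-1))*(-5) = (5*(-1))*(-5) = -5*(-5) = 25)
a(l) = 25 (a(l) = 1 + 6*4 = 1 + 24 = 25)
a(D)*b(-2, R) = 25*(-4*25) = 25*(-100) = -2500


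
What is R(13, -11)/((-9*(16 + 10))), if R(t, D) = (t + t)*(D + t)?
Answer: -2/9 ≈ -0.22222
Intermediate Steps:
R(t, D) = 2*t*(D + t) (R(t, D) = (2*t)*(D + t) = 2*t*(D + t))
R(13, -11)/((-9*(16 + 10))) = (2*13*(-11 + 13))/((-9*(16 + 10))) = (2*13*2)/((-9*26)) = 52/(-234) = 52*(-1/234) = -2/9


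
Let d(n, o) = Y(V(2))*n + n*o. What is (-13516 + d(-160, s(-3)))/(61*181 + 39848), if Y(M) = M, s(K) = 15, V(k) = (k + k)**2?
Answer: -18476/50889 ≈ -0.36306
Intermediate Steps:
V(k) = 4*k**2 (V(k) = (2*k)**2 = 4*k**2)
d(n, o) = 16*n + n*o (d(n, o) = (4*2**2)*n + n*o = (4*4)*n + n*o = 16*n + n*o)
(-13516 + d(-160, s(-3)))/(61*181 + 39848) = (-13516 - 160*(16 + 15))/(61*181 + 39848) = (-13516 - 160*31)/(11041 + 39848) = (-13516 - 4960)/50889 = -18476*1/50889 = -18476/50889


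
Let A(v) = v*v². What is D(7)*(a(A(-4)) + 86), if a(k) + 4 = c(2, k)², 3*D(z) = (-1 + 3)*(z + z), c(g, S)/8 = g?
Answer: 9464/3 ≈ 3154.7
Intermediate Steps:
c(g, S) = 8*g
A(v) = v³
D(z) = 4*z/3 (D(z) = ((-1 + 3)*(z + z))/3 = (2*(2*z))/3 = (4*z)/3 = 4*z/3)
a(k) = 252 (a(k) = -4 + (8*2)² = -4 + 16² = -4 + 256 = 252)
D(7)*(a(A(-4)) + 86) = ((4/3)*7)*(252 + 86) = (28/3)*338 = 9464/3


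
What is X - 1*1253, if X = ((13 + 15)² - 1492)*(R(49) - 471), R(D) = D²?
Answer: -1367693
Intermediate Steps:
X = -1366440 (X = ((13 + 15)² - 1492)*(49² - 471) = (28² - 1492)*(2401 - 471) = (784 - 1492)*1930 = -708*1930 = -1366440)
X - 1*1253 = -1366440 - 1*1253 = -1366440 - 1253 = -1367693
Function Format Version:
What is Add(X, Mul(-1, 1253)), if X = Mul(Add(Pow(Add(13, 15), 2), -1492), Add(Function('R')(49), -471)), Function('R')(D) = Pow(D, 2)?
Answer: -1367693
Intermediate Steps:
X = -1366440 (X = Mul(Add(Pow(Add(13, 15), 2), -1492), Add(Pow(49, 2), -471)) = Mul(Add(Pow(28, 2), -1492), Add(2401, -471)) = Mul(Add(784, -1492), 1930) = Mul(-708, 1930) = -1366440)
Add(X, Mul(-1, 1253)) = Add(-1366440, Mul(-1, 1253)) = Add(-1366440, -1253) = -1367693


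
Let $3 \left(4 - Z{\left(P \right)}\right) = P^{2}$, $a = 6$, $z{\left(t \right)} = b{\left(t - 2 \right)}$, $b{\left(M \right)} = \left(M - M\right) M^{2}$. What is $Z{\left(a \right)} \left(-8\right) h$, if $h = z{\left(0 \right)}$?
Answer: $0$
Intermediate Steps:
$b{\left(M \right)} = 0$ ($b{\left(M \right)} = 0 M^{2} = 0$)
$z{\left(t \right)} = 0$
$h = 0$
$Z{\left(P \right)} = 4 - \frac{P^{2}}{3}$
$Z{\left(a \right)} \left(-8\right) h = \left(4 - \frac{6^{2}}{3}\right) \left(-8\right) 0 = \left(4 - 12\right) \left(-8\right) 0 = \left(-8\right) \left(-8\right) 0 = 64 \cdot 0 = 0$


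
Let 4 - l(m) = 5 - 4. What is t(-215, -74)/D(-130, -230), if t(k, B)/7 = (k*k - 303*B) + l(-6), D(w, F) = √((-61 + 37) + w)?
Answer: -34325*I*√154/11 ≈ -38724.0*I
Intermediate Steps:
D(w, F) = √(-24 + w)
l(m) = 3 (l(m) = 4 - (5 - 4) = 4 - 1*1 = 4 - 1 = 3)
t(k, B) = 21 - 2121*B + 7*k² (t(k, B) = 7*((k*k - 303*B) + 3) = 7*((k² - 303*B) + 3) = 7*(3 + k² - 303*B) = 21 - 2121*B + 7*k²)
t(-215, -74)/D(-130, -230) = (21 - 2121*(-74) + 7*(-215)²)/(√(-24 - 130)) = (21 + 156954 + 7*46225)/(√(-154)) = (21 + 156954 + 323575)/((I*√154)) = 480550*(-I*√154/154) = -34325*I*√154/11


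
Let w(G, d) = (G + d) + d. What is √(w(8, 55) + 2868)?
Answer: √2986 ≈ 54.644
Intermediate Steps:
w(G, d) = G + 2*d
√(w(8, 55) + 2868) = √((8 + 2*55) + 2868) = √((8 + 110) + 2868) = √(118 + 2868) = √2986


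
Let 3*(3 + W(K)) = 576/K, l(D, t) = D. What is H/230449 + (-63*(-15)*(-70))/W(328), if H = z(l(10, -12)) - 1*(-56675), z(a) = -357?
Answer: 69446425648/2534939 ≈ 27396.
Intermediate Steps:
W(K) = -3 + 192/K (W(K) = -3 + (576/K)/3 = -3 + 192/K)
H = 56318 (H = -357 - 1*(-56675) = -357 + 56675 = 56318)
H/230449 + (-63*(-15)*(-70))/W(328) = 56318/230449 + (-63*(-15)*(-70))/(-3 + 192/328) = 56318*(1/230449) + (945*(-70))/(-3 + 192*(1/328)) = 56318/230449 - 66150/(-3 + 24/41) = 56318/230449 - 66150/(-99/41) = 56318/230449 - 66150*(-41/99) = 56318/230449 + 301350/11 = 69446425648/2534939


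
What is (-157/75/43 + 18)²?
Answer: 3351599449/10400625 ≈ 322.25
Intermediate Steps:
(-157/75/43 + 18)² = (-157*1/75*(1/43) + 18)² = (-157/75*1/43 + 18)² = (-157/3225 + 18)² = (57893/3225)² = 3351599449/10400625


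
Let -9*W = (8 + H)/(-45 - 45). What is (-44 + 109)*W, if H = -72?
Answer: -416/81 ≈ -5.1358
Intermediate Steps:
W = -32/405 (W = -(8 - 72)/(9*(-45 - 45)) = -(-64)/(9*(-90)) = -(-64)*(-1)/(9*90) = -⅑*32/45 = -32/405 ≈ -0.079012)
(-44 + 109)*W = (-44 + 109)*(-32/405) = 65*(-32/405) = -416/81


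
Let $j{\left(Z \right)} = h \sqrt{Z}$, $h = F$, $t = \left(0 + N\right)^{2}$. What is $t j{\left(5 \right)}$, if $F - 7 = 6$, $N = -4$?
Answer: $208 \sqrt{5} \approx 465.1$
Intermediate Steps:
$t = 16$ ($t = \left(0 - 4\right)^{2} = \left(-4\right)^{2} = 16$)
$F = 13$ ($F = 7 + 6 = 13$)
$h = 13$
$j{\left(Z \right)} = 13 \sqrt{Z}$
$t j{\left(5 \right)} = 16 \cdot 13 \sqrt{5} = 208 \sqrt{5}$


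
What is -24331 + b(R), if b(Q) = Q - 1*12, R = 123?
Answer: -24220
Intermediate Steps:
b(Q) = -12 + Q (b(Q) = Q - 12 = -12 + Q)
-24331 + b(R) = -24331 + (-12 + 123) = -24331 + 111 = -24220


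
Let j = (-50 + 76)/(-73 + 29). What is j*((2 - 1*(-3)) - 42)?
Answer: 481/22 ≈ 21.864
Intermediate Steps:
j = -13/22 (j = 26/(-44) = 26*(-1/44) = -13/22 ≈ -0.59091)
j*((2 - 1*(-3)) - 42) = -13*((2 - 1*(-3)) - 42)/22 = -13*((2 + 3) - 42)/22 = -13*(5 - 42)/22 = -13/22*(-37) = 481/22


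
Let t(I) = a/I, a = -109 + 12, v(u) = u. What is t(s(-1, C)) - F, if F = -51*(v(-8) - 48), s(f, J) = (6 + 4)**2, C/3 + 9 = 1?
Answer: -285697/100 ≈ -2857.0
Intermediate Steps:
C = -24 (C = -27 + 3*1 = -27 + 3 = -24)
a = -97
s(f, J) = 100 (s(f, J) = 10**2 = 100)
F = 2856 (F = -51*(-8 - 48) = -51*(-56) = 2856)
t(I) = -97/I
t(s(-1, C)) - F = -97/100 - 1*2856 = -97*1/100 - 2856 = -97/100 - 2856 = -285697/100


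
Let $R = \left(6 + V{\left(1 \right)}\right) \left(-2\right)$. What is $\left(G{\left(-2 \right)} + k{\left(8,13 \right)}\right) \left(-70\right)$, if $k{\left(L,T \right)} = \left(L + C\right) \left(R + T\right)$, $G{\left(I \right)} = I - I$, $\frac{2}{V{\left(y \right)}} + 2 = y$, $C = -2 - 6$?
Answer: $0$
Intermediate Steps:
$C = -8$ ($C = -2 - 6 = -8$)
$V{\left(y \right)} = \frac{2}{-2 + y}$
$R = -8$ ($R = \left(6 + \frac{2}{-2 + 1}\right) \left(-2\right) = \left(6 + \frac{2}{-1}\right) \left(-2\right) = \left(6 + 2 \left(-1\right)\right) \left(-2\right) = \left(6 - 2\right) \left(-2\right) = 4 \left(-2\right) = -8$)
$G{\left(I \right)} = 0$
$k{\left(L,T \right)} = \left(-8 + L\right) \left(-8 + T\right)$ ($k{\left(L,T \right)} = \left(L - 8\right) \left(-8 + T\right) = \left(-8 + L\right) \left(-8 + T\right)$)
$\left(G{\left(-2 \right)} + k{\left(8,13 \right)}\right) \left(-70\right) = \left(0 + \left(64 - 64 - 104 + 8 \cdot 13\right)\right) \left(-70\right) = \left(0 + \left(64 - 64 - 104 + 104\right)\right) \left(-70\right) = \left(0 + 0\right) \left(-70\right) = 0 \left(-70\right) = 0$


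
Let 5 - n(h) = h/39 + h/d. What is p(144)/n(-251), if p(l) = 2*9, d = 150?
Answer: 11700/8521 ≈ 1.3731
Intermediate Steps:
p(l) = 18
n(h) = 5 - 21*h/650 (n(h) = 5 - (h/39 + h/150) = 5 - 21*h/650)
p(144)/n(-251) = 18/(5 - 21/650*(-251)) = 18/(5 + 5271/650) = 18/(8521/650) = 18*(650/8521) = 11700/8521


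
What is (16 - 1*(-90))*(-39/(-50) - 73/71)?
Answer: -46693/1775 ≈ -26.306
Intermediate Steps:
(16 - 1*(-90))*(-39/(-50) - 73/71) = (16 + 90)*(-39*(-1/50) - 73*1/71) = 106*(39/50 - 73/71) = 106*(-881/3550) = -46693/1775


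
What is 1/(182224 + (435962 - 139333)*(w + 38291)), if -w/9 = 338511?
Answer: -1/892351211508 ≈ -1.1206e-12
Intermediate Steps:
w = -3046599 (w = -9*338511 = -3046599)
1/(182224 + (435962 - 139333)*(w + 38291)) = 1/(182224 + (435962 - 139333)*(-3046599 + 38291)) = 1/(182224 + 296629*(-3008308)) = 1/(182224 - 892351393732) = 1/(-892351211508) = -1/892351211508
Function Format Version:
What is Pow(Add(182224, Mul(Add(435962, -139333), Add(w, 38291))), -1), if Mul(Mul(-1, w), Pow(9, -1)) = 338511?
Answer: Rational(-1, 892351211508) ≈ -1.1206e-12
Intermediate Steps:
w = -3046599 (w = Mul(-9, 338511) = -3046599)
Pow(Add(182224, Mul(Add(435962, -139333), Add(w, 38291))), -1) = Pow(Add(182224, Mul(Add(435962, -139333), Add(-3046599, 38291))), -1) = Pow(Add(182224, Mul(296629, -3008308)), -1) = Pow(Add(182224, -892351393732), -1) = Pow(-892351211508, -1) = Rational(-1, 892351211508)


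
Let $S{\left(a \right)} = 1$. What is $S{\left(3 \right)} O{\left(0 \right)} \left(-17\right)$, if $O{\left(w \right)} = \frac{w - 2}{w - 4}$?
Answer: $- \frac{17}{2} \approx -8.5$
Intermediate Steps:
$O{\left(w \right)} = \frac{-2 + w}{-4 + w}$
$S{\left(3 \right)} O{\left(0 \right)} \left(-17\right) = 1 \frac{-2 + 0}{-4 + 0} \left(-17\right) = 1 \frac{1}{-4} \left(-2\right) \left(-17\right) = 1 \left(\left(- \frac{1}{4}\right) \left(-2\right)\right) \left(-17\right) = 1 \cdot \frac{1}{2} \left(-17\right) = \frac{1}{2} \left(-17\right) = - \frac{17}{2}$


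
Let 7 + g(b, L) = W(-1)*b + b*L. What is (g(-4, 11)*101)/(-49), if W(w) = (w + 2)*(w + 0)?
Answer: 4747/49 ≈ 96.878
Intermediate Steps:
W(w) = w*(2 + w) (W(w) = (2 + w)*w = w*(2 + w))
g(b, L) = -7 - b + L*b (g(b, L) = -7 + ((-(2 - 1))*b + b*L) = -7 + ((-1*1)*b + L*b) = -7 + (-b + L*b) = -7 - b + L*b)
(g(-4, 11)*101)/(-49) = ((-7 - 1*(-4) + 11*(-4))*101)/(-49) = ((-7 + 4 - 44)*101)*(-1/49) = -47*101*(-1/49) = -4747*(-1/49) = 4747/49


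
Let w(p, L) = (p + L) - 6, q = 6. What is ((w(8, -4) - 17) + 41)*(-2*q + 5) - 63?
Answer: -217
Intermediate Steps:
w(p, L) = -6 + L + p (w(p, L) = (L + p) - 6 = -6 + L + p)
((w(8, -4) - 17) + 41)*(-2*q + 5) - 63 = (((-6 - 4 + 8) - 17) + 41)*(-2*6 + 5) - 63 = ((-2 - 17) + 41)*(-12 + 5) - 63 = (-19 + 41)*(-7) - 63 = 22*(-7) - 63 = -154 - 63 = -217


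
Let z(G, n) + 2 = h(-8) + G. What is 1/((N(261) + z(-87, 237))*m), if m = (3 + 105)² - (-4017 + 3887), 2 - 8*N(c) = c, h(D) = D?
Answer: -4/6103395 ≈ -6.5537e-7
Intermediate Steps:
N(c) = ¼ - c/8
z(G, n) = -10 + G (z(G, n) = -2 + (-8 + G) = -10 + G)
m = 11794 (m = 108² - 1*(-130) = 11664 + 130 = 11794)
1/((N(261) + z(-87, 237))*m) = 1/(((¼ - ⅛*261) + (-10 - 87))*11794) = (1/11794)/((¼ - 261/8) - 97) = (1/11794)/(-259/8 - 97) = (1/11794)/(-1035/8) = -8/1035*1/11794 = -4/6103395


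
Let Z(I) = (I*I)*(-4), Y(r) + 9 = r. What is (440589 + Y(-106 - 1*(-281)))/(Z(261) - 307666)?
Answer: -88151/116030 ≈ -0.75973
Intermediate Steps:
Y(r) = -9 + r
Z(I) = -4*I**2 (Z(I) = I**2*(-4) = -4*I**2)
(440589 + Y(-106 - 1*(-281)))/(Z(261) - 307666) = (440589 + (-9 + (-106 - 1*(-281))))/(-4*261**2 - 307666) = (440589 + (-9 + (-106 + 281)))/(-4*68121 - 307666) = (440589 + (-9 + 175))/(-272484 - 307666) = (440589 + 166)/(-580150) = 440755*(-1/580150) = -88151/116030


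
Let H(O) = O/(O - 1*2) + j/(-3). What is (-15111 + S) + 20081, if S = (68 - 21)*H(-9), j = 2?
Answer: 164245/33 ≈ 4977.1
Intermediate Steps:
H(O) = -2/3 + O/(-2 + O) (H(O) = O/(O - 1*2) + 2/(-3) = O/(O - 2) + 2*(-1/3) = O/(-2 + O) - 2/3 = -2/3 + O/(-2 + O))
S = 235/33 (S = (68 - 21)*((4 - 9)/(3*(-2 - 9))) = 47*((1/3)*(-5)/(-11)) = 47*((1/3)*(-1/11)*(-5)) = 47*(5/33) = 235/33 ≈ 7.1212)
(-15111 + S) + 20081 = (-15111 + 235/33) + 20081 = -498428/33 + 20081 = 164245/33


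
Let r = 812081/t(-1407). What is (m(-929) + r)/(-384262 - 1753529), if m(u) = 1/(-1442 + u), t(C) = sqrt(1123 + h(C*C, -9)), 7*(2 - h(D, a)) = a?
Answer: 1/5068702461 - 812081*sqrt(1533)/2809057374 ≈ -0.011319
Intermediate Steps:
h(D, a) = 2 - a/7
t(C) = 6*sqrt(1533)/7 (t(C) = sqrt(1123 + (2 - 1/7*(-9))) = sqrt(1123 + (2 + 9/7)) = sqrt(1123 + 23/7) = sqrt(7884/7) = 6*sqrt(1533)/7)
r = 812081*sqrt(1533)/1314 (r = 812081/((6*sqrt(1533)/7)) = 812081*(sqrt(1533)/1314) = 812081*sqrt(1533)/1314 ≈ 24198.)
(m(-929) + r)/(-384262 - 1753529) = (1/(-1442 - 929) + 812081*sqrt(1533)/1314)/(-384262 - 1753529) = (1/(-2371) + 812081*sqrt(1533)/1314)/(-2137791) = (-1/2371 + 812081*sqrt(1533)/1314)*(-1/2137791) = 1/5068702461 - 812081*sqrt(1533)/2809057374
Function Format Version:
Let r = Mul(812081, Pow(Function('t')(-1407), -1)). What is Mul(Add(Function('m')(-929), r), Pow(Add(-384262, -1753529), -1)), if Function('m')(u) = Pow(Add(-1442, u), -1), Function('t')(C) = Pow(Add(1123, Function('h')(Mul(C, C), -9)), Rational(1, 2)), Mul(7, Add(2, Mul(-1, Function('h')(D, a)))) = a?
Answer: Add(Rational(1, 5068702461), Mul(Rational(-812081, 2809057374), Pow(1533, Rational(1, 2)))) ≈ -0.011319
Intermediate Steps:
Function('h')(D, a) = Add(2, Mul(Rational(-1, 7), a))
Function('t')(C) = Mul(Rational(6, 7), Pow(1533, Rational(1, 2))) (Function('t')(C) = Pow(Add(1123, Add(2, Mul(Rational(-1, 7), -9))), Rational(1, 2)) = Pow(Add(1123, Add(2, Rational(9, 7))), Rational(1, 2)) = Pow(Add(1123, Rational(23, 7)), Rational(1, 2)) = Pow(Rational(7884, 7), Rational(1, 2)) = Mul(Rational(6, 7), Pow(1533, Rational(1, 2))))
r = Mul(Rational(812081, 1314), Pow(1533, Rational(1, 2))) (r = Mul(812081, Pow(Mul(Rational(6, 7), Pow(1533, Rational(1, 2))), -1)) = Mul(812081, Mul(Rational(1, 1314), Pow(1533, Rational(1, 2)))) = Mul(Rational(812081, 1314), Pow(1533, Rational(1, 2))) ≈ 24198.)
Mul(Add(Function('m')(-929), r), Pow(Add(-384262, -1753529), -1)) = Mul(Add(Pow(Add(-1442, -929), -1), Mul(Rational(812081, 1314), Pow(1533, Rational(1, 2)))), Pow(Add(-384262, -1753529), -1)) = Mul(Add(Pow(-2371, -1), Mul(Rational(812081, 1314), Pow(1533, Rational(1, 2)))), Pow(-2137791, -1)) = Mul(Add(Rational(-1, 2371), Mul(Rational(812081, 1314), Pow(1533, Rational(1, 2)))), Rational(-1, 2137791)) = Add(Rational(1, 5068702461), Mul(Rational(-812081, 2809057374), Pow(1533, Rational(1, 2))))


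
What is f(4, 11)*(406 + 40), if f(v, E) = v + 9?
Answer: 5798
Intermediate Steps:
f(v, E) = 9 + v
f(4, 11)*(406 + 40) = (9 + 4)*(406 + 40) = 13*446 = 5798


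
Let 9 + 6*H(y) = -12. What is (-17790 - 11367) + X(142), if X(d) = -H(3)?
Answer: -58307/2 ≈ -29154.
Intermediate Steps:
H(y) = -7/2 (H(y) = -3/2 + (⅙)*(-12) = -3/2 - 2 = -7/2)
X(d) = 7/2 (X(d) = -1*(-7/2) = 7/2)
(-17790 - 11367) + X(142) = (-17790 - 11367) + 7/2 = -29157 + 7/2 = -58307/2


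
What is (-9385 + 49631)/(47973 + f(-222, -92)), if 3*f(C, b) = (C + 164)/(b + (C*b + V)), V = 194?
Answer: 619567047/738520334 ≈ 0.83893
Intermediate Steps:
f(C, b) = (164 + C)/(3*(194 + b + C*b)) (f(C, b) = ((C + 164)/(b + (C*b + 194)))/3 = ((164 + C)/(b + (194 + C*b)))/3 = ((164 + C)/(194 + b + C*b))/3 = (164 + C)/(3*(194 + b + C*b)))
(-9385 + 49631)/(47973 + f(-222, -92)) = (-9385 + 49631)/(47973 + (164 - 222)/(3*(194 - 92 - 222*(-92)))) = 40246/(47973 + (⅓)*(-58)/(194 - 92 + 20424)) = 40246/(47973 + (⅓)*(-58)/20526) = 40246/(47973 + (⅓)*(1/20526)*(-58)) = 40246/(47973 - 29/30789) = 40246/(1477040668/30789) = 40246*(30789/1477040668) = 619567047/738520334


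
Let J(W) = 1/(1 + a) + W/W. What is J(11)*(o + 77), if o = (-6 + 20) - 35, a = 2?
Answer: 224/3 ≈ 74.667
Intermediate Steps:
o = -21 (o = 14 - 35 = -21)
J(W) = 4/3 (J(W) = 1/(1 + 2) + W/W = 1/3 + 1 = 1*(⅓) + 1 = ⅓ + 1 = 4/3)
J(11)*(o + 77) = 4*(-21 + 77)/3 = (4/3)*56 = 224/3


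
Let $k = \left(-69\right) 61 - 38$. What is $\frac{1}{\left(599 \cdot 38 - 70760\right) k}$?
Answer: $\frac{1}{203847506} \approx 4.9056 \cdot 10^{-9}$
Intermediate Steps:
$k = -4247$ ($k = -4209 - 38 = -4247$)
$\frac{1}{\left(599 \cdot 38 - 70760\right) k} = \frac{1}{\left(599 \cdot 38 - 70760\right) \left(-4247\right)} = \frac{1}{22762 - 70760} \left(- \frac{1}{4247}\right) = \frac{1}{-47998} \left(- \frac{1}{4247}\right) = \left(- \frac{1}{47998}\right) \left(- \frac{1}{4247}\right) = \frac{1}{203847506}$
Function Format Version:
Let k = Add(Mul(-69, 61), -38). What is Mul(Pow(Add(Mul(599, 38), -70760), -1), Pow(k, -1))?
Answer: Rational(1, 203847506) ≈ 4.9056e-9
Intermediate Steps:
k = -4247 (k = Add(-4209, -38) = -4247)
Mul(Pow(Add(Mul(599, 38), -70760), -1), Pow(k, -1)) = Mul(Pow(Add(Mul(599, 38), -70760), -1), Pow(-4247, -1)) = Mul(Pow(Add(22762, -70760), -1), Rational(-1, 4247)) = Mul(Pow(-47998, -1), Rational(-1, 4247)) = Mul(Rational(-1, 47998), Rational(-1, 4247)) = Rational(1, 203847506)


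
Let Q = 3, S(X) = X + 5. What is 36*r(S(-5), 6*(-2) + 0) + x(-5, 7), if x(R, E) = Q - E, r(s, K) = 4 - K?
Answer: 572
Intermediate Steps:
S(X) = 5 + X
x(R, E) = 3 - E
36*r(S(-5), 6*(-2) + 0) + x(-5, 7) = 36*(4 - (6*(-2) + 0)) + (3 - 1*7) = 36*(4 - (-12 + 0)) + (3 - 7) = 36*(4 - 1*(-12)) - 4 = 36*(4 + 12) - 4 = 36*16 - 4 = 576 - 4 = 572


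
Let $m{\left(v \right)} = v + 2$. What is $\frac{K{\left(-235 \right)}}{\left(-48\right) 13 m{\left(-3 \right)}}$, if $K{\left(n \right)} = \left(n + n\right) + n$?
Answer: $- \frac{235}{208} \approx -1.1298$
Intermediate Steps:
$K{\left(n \right)} = 3 n$ ($K{\left(n \right)} = 2 n + n = 3 n$)
$m{\left(v \right)} = 2 + v$
$\frac{K{\left(-235 \right)}}{\left(-48\right) 13 m{\left(-3 \right)}} = \frac{3 \left(-235\right)}{\left(-48\right) 13 \left(2 - 3\right)} = - \frac{705}{\left(-624\right) \left(-1\right)} = - \frac{705}{624} = \left(-705\right) \frac{1}{624} = - \frac{235}{208}$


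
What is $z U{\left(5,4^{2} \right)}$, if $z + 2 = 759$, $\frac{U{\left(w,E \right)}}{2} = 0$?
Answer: $0$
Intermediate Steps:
$U{\left(w,E \right)} = 0$ ($U{\left(w,E \right)} = 2 \cdot 0 = 0$)
$z = 757$ ($z = -2 + 759 = 757$)
$z U{\left(5,4^{2} \right)} = 757 \cdot 0 = 0$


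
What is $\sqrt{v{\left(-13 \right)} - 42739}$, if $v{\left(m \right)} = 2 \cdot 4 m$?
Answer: $i \sqrt{42843} \approx 206.99 i$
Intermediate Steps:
$v{\left(m \right)} = 8 m$
$\sqrt{v{\left(-13 \right)} - 42739} = \sqrt{8 \left(-13\right) - 42739} = \sqrt{-104 - 42739} = \sqrt{-42843} = i \sqrt{42843}$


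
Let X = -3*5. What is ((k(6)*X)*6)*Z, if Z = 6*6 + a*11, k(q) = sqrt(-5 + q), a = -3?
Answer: -270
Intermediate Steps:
X = -15
Z = 3 (Z = 6*6 - 3*11 = 36 - 33 = 3)
((k(6)*X)*6)*Z = ((sqrt(-5 + 6)*(-15))*6)*3 = ((sqrt(1)*(-15))*6)*3 = ((1*(-15))*6)*3 = -15*6*3 = -90*3 = -270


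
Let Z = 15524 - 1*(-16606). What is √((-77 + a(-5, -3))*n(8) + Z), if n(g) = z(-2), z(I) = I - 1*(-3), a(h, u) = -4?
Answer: 3*√3561 ≈ 179.02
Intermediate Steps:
z(I) = 3 + I (z(I) = I + 3 = 3 + I)
n(g) = 1 (n(g) = 3 - 2 = 1)
Z = 32130 (Z = 15524 + 16606 = 32130)
√((-77 + a(-5, -3))*n(8) + Z) = √((-77 - 4)*1 + 32130) = √(-81*1 + 32130) = √(-81 + 32130) = √32049 = 3*√3561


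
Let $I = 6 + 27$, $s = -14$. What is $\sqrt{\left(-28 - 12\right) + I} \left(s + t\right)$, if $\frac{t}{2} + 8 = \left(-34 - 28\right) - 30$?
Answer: $- 214 i \sqrt{7} \approx - 566.19 i$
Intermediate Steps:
$t = -200$ ($t = -16 + 2 \left(\left(-34 - 28\right) - 30\right) = -16 + 2 \left(-62 - 30\right) = -16 + 2 \left(-92\right) = -16 - 184 = -200$)
$I = 33$
$\sqrt{\left(-28 - 12\right) + I} \left(s + t\right) = \sqrt{\left(-28 - 12\right) + 33} \left(-14 - 200\right) = \sqrt{-40 + 33} \left(-214\right) = \sqrt{-7} \left(-214\right) = i \sqrt{7} \left(-214\right) = - 214 i \sqrt{7}$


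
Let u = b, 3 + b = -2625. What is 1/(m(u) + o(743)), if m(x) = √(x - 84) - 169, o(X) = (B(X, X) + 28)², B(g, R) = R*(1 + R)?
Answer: 101869984077/31132480967544700626691 - 2*I*√678/93397442902634101880073 ≈ 3.2721e-12 - 5.5758e-22*I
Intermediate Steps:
b = -2628 (b = -3 - 2625 = -2628)
u = -2628
o(X) = (28 + X*(1 + X))² (o(X) = (X*(1 + X) + 28)² = (28 + X*(1 + X))²)
m(x) = -169 + √(-84 + x) (m(x) = √(-84 + x) - 169 = -169 + √(-84 + x))
1/(m(u) + o(743)) = 1/((-169 + √(-84 - 2628)) + (28 + 743*(1 + 743))²) = 1/((-169 + √(-2712)) + (28 + 743*744)²) = 1/((-169 + 2*I*√678) + (28 + 552792)²) = 1/((-169 + 2*I*√678) + 552820²) = 1/((-169 + 2*I*√678) + 305609952400) = 1/(305609952231 + 2*I*√678)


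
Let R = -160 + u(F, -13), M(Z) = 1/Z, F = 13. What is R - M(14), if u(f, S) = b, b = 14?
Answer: -2045/14 ≈ -146.07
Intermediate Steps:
u(f, S) = 14
R = -146 (R = -160 + 14 = -146)
R - M(14) = -146 - 1/14 = -2045/14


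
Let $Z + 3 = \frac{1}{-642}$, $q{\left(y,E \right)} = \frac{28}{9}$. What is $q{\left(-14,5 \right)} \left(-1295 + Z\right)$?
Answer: $- \frac{11666438}{2889} \approx -4038.2$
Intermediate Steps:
$q{\left(y,E \right)} = \frac{28}{9}$ ($q{\left(y,E \right)} = 28 \cdot \frac{1}{9} = \frac{28}{9}$)
$Z = - \frac{1927}{642}$ ($Z = -3 + \frac{1}{-642} = -3 - \frac{1}{642} = - \frac{1927}{642} \approx -3.0016$)
$q{\left(-14,5 \right)} \left(-1295 + Z\right) = \frac{28 \left(-1295 - \frac{1927}{642}\right)}{9} = \frac{28}{9} \left(- \frac{833317}{642}\right) = - \frac{11666438}{2889}$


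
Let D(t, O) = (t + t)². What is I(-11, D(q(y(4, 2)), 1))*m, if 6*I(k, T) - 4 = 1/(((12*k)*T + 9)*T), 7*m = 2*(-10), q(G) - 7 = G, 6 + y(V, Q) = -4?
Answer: -3414955/1792854 ≈ -1.9048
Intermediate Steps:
y(V, Q) = -10 (y(V, Q) = -6 - 4 = -10)
q(G) = 7 + G
D(t, O) = 4*t² (D(t, O) = (2*t)² = 4*t²)
m = -20/7 (m = (2*(-10))/7 = (⅐)*(-20) = -20/7 ≈ -2.8571)
I(k, T) = ⅔ + 1/(6*T*(9 + 12*T*k)) (I(k, T) = ⅔ + (1/(((12*k)*T + 9)*T))/6 = ⅔ + (1/((12*T*k + 9)*T))/6 = ⅔ + (1/((9 + 12*T*k)*T))/6 = ⅔ + (1/(T*(9 + 12*T*k)))/6 = ⅔ + 1/(6*T*(9 + 12*T*k)))
I(-11, D(q(y(4, 2)), 1))*m = ((1 + 36*(4*(7 - 10)²) + 48*(-11)*(4*(7 - 10)²)²)/(18*((4*(7 - 10)²))*(3 + 4*(4*(7 - 10)²)*(-11))))*(-20/7) = ((1 + 36*(4*(-3)²) + 48*(-11)*(4*(-3)²)²)/(18*((4*(-3)²))*(3 + 4*(4*(-3)²)*(-11))))*(-20/7) = ((1 + 36*(4*9) + 48*(-11)*(4*9)²)/(18*((4*9))*(3 + 4*(4*9)*(-11))))*(-20/7) = ((1/18)*(1 + 36*36 + 48*(-11)*36²)/(36*(3 + 4*36*(-11))))*(-20/7) = ((1/18)*(1/36)*(1 + 1296 + 48*(-11)*1296)/(3 - 1584))*(-20/7) = ((1/18)*(1/36)*(1 + 1296 - 684288)/(-1581))*(-20/7) = ((1/18)*(1/36)*(-1/1581)*(-682991))*(-20/7) = (682991/1024488)*(-20/7) = -3414955/1792854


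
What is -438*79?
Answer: -34602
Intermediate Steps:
-438*79 = -1*34602 = -34602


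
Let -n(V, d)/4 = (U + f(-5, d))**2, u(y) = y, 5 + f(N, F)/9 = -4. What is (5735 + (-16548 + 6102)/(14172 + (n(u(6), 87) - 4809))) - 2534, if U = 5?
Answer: 43995387/13741 ≈ 3201.8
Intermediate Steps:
f(N, F) = -81 (f(N, F) = -45 + 9*(-4) = -45 - 36 = -81)
n(V, d) = -23104 (n(V, d) = -4*(5 - 81)**2 = -4*(-76)**2 = -4*5776 = -23104)
(5735 + (-16548 + 6102)/(14172 + (n(u(6), 87) - 4809))) - 2534 = (5735 + (-16548 + 6102)/(14172 + (-23104 - 4809))) - 2534 = (5735 - 10446/(14172 - 27913)) - 2534 = (5735 - 10446/(-13741)) - 2534 = (5735 - 10446*(-1/13741)) - 2534 = (5735 + 10446/13741) - 2534 = 78815081/13741 - 2534 = 43995387/13741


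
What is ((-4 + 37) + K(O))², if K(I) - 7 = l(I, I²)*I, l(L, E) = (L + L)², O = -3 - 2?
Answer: 211600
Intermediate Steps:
O = -5
l(L, E) = 4*L² (l(L, E) = (2*L)² = 4*L²)
K(I) = 7 + 4*I³ (K(I) = 7 + (4*I²)*I = 7 + 4*I³)
((-4 + 37) + K(O))² = ((-4 + 37) + (7 + 4*(-5)³))² = (33 + (7 + 4*(-125)))² = (33 + (7 - 500))² = (33 - 493)² = (-460)² = 211600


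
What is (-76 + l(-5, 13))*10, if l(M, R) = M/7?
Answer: -5370/7 ≈ -767.14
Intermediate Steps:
l(M, R) = M/7 (l(M, R) = M*(⅐) = M/7)
(-76 + l(-5, 13))*10 = (-76 + (⅐)*(-5))*10 = (-76 - 5/7)*10 = -537/7*10 = -5370/7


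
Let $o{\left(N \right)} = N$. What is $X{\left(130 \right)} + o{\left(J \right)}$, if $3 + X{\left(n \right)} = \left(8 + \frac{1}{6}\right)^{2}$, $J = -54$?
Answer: $\frac{349}{36} \approx 9.6944$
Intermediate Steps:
$X{\left(n \right)} = \frac{2293}{36}$ ($X{\left(n \right)} = -3 + \left(8 + \frac{1}{6}\right)^{2} = -3 + \left(\frac{49}{6}\right)^{2} = -3 + \frac{2401}{36} = \frac{2293}{36}$)
$X{\left(130 \right)} + o{\left(J \right)} = \frac{2293}{36} - 54 = \frac{349}{36}$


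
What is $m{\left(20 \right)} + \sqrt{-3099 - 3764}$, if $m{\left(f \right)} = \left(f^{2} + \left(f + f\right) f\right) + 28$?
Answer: $1228 + i \sqrt{6863} \approx 1228.0 + 82.843 i$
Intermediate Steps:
$m{\left(f \right)} = 28 + 3 f^{2}$ ($m{\left(f \right)} = \left(f^{2} + 2 f f\right) + 28 = \left(f^{2} + 2 f^{2}\right) + 28 = 3 f^{2} + 28 = 28 + 3 f^{2}$)
$m{\left(20 \right)} + \sqrt{-3099 - 3764} = \left(28 + 3 \cdot 20^{2}\right) + \sqrt{-3099 - 3764} = \left(28 + 3 \cdot 400\right) + \sqrt{-6863} = \left(28 + 1200\right) + i \sqrt{6863} = 1228 + i \sqrt{6863}$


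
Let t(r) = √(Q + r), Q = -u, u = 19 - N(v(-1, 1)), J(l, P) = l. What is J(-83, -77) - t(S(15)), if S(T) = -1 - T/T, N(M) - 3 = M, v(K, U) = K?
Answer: -83 - I*√19 ≈ -83.0 - 4.3589*I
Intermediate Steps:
N(M) = 3 + M
S(T) = -2 (S(T) = -1 - 1*1 = -1 - 1 = -2)
u = 17 (u = 19 - (3 - 1) = 19 - 1*2 = 19 - 2 = 17)
Q = -17 (Q = -1*17 = -17)
t(r) = √(-17 + r)
J(-83, -77) - t(S(15)) = -83 - √(-17 - 2) = -83 - √(-19) = -83 - I*√19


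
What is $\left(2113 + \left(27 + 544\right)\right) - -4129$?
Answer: $6813$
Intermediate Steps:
$\left(2113 + \left(27 + 544\right)\right) - -4129 = \left(2113 + 571\right) + 4129 = 2684 + 4129 = 6813$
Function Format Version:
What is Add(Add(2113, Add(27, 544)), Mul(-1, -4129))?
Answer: 6813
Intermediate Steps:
Add(Add(2113, Add(27, 544)), Mul(-1, -4129)) = Add(Add(2113, 571), 4129) = Add(2684, 4129) = 6813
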